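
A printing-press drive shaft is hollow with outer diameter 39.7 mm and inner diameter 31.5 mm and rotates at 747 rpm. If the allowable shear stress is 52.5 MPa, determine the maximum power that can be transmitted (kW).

30.5 kW

J = π(d_o⁴ − d_i⁴)/32 = π(0.0397⁴ − 0.0315⁴)/32 = 1.472×10^-7 m⁴.
T_max = τ_allow·J/r = 5.25×10^7 × 1.472×10^-7 / 0.0199 = 389.4 N·m.
ω = 2π·747/60 = 78.23 rad/s, so P_max = T_max·ω = 3.046×10^4 W.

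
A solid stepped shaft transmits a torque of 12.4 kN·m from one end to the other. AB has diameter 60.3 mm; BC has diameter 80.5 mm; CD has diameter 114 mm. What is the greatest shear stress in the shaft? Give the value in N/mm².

Under the same torque, τ_max = 16T/(πd³) is largest where d is smallest — segment AB (d = 60.3 mm).
τ_max = 16·12400/(π·(0.0603)³) = 2.880×10^8 Pa.

288 N/mm²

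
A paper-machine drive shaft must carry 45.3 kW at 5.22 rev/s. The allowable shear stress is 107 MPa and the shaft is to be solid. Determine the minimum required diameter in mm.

40.4 mm

ω = 2π·5.22 = 32.80 rad/s, so T = P/ω = 45.3×10³ / 32.80 = 1381 N·m.
For a solid shaft τ_max = 16T/(πd³), so d = (16T/(π τ_allow))^(1/3) = (16·1381/(π·1.07×10^8))^(1/3) = 0.04036 m.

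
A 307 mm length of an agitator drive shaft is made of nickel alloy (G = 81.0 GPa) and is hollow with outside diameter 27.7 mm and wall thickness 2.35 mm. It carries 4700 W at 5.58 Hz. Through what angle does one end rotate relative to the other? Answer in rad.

ω = 2π·5.58 = 35.06 rad/s, so T = P/ω = 4700 / 35.06 = 134.1 N·m.
J = π(d_o⁴ − d_i⁴)/32 = π(0.0277⁴ − 0.0230⁴)/32 = 3.033×10^-8 m⁴.
θ = T·L/(G·J) = 134.1 × 0.307 / (81.0×10⁹ × 3.033×10^-8) = 0.01675 rad.

0.0168 rad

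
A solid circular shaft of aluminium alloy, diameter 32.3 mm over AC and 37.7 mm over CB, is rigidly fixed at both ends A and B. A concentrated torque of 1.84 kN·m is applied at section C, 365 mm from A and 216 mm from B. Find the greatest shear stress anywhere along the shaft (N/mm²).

133 N/mm²

Compatibility: T_A·a/J_AC = T_B·b/J_CB with T_A + T_B = T₀.
J_AC = 1.07×10^-7 m⁴, J_CB = 1.98×10^-7 m⁴, so T_A = T₀·(J_AC/a)/((J_AC/a)+(J_CB/b)) = 444.9 N·m, T_B = 1395 N·m.
τ in each portion: τ_AC = 6.72×10^7 Pa, τ_CB = 1.33×10^8 Pa; maximum is in CB.
τ_max = T_CB·r/J = 1395·0.0189/1.98×10^-7 = 1.326×10^8 Pa.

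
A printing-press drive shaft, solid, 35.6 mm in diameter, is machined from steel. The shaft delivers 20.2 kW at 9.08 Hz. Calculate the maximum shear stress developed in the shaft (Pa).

4.00e7 Pa

ω = 2π·9.08 = 57.05 rad/s, so T = P/ω = 20.2×10³ / 57.05 = 354.1 N·m.
J = πd⁴/32 = π(0.0356)⁴/32 = 1.577×10^-7 m⁴.
τ_max = T·r/J = 354.1 × 0.0178 / 1.577×10^-7 = 3.997×10^7 Pa.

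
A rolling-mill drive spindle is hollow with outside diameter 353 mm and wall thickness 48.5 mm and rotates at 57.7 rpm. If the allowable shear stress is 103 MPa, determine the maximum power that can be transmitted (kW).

J = π(d_o⁴ − d_i⁴)/32 = π(0.353⁴ − 0.256⁴)/32 = 1.103×10^-3 m⁴.
T_max = τ_allow·J/r = 1.03×10^8 × 1.103×10^-3 / 0.176 = 643500 N·m.
ω = 2π·57.7/60 = 6.042 rad/s, so P_max = T_max·ω = 3.888×10^6 W.

3890 kW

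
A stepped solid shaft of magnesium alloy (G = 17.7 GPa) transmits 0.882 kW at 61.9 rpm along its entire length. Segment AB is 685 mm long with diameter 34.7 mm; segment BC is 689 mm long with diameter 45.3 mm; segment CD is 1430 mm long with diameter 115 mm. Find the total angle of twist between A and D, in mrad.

50.4 mrad

ω = 2π·61.9/60 = 6.482 rad/s, so T = P/ω = 0.882×10³ / 6.482 = 136.1 N·m.
J_AB = π(0.0347)⁴/32 = 1.42×10^-7 m⁴; J_BC = π(0.0453)⁴/32 = 4.13×10^-7 m⁴; J_CD = π(0.115)⁴/32 = 1.72×10^-5 m⁴.
θ = (T/G)·Σ L_i/J_i = (136.1/17.7×10⁹)·(0.685/1.42×10^-7 + 0.689/4.13×10^-7 + 1.43/1.72×10^-5) = 0.05045 rad.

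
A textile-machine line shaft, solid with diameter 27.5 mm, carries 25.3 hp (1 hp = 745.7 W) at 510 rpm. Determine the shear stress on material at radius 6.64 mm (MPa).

41.8 MPa

ω = 2π·510/60 = 53.41 rad/s, so T = P/ω = 25.3×745.7 / 53.41 = 353.3 N·m.
J = πd⁴/32 = π(0.0275)⁴/32 = 5.615×10^-8 m⁴.
Shear stress varies linearly with radius: τ = T·r/J = 353.3 × 0.00664 / 5.615×10^-8 = 4.178×10^7 Pa.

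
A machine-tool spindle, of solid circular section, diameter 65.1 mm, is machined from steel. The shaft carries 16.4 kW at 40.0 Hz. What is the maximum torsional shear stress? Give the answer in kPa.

ω = 2π·40.0 = 251.3 rad/s, so T = P/ω = 16.4×10³ / 251.3 = 65.25 N·m.
J = πd⁴/32 = π(0.0651)⁴/32 = 1.763×10^-6 m⁴.
τ_max = T·r/J = 65.25 × 0.0325 / 1.763×10^-6 = 1.205×10^6 Pa.

1200 kPa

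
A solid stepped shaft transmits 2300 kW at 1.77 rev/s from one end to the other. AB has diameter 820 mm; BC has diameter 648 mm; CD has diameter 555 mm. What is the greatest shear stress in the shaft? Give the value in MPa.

6.16 MPa

ω = 2π·1.77 = 11.12 rad/s, so T = P/ω = 2300×10³ / 11.12 = 206800 N·m.
Under the same torque, τ_max = 16T/(πd³) is largest where d is smallest — segment CD (d = 555 mm).
τ_max = 16·206800/(π·(0.555)³) = 6.161×10^6 Pa.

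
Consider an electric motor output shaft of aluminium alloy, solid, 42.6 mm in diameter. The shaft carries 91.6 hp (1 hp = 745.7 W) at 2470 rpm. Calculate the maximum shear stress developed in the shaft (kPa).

17400 kPa

ω = 2π·2470/60 = 258.7 rad/s, so T = P/ω = 91.6×745.7 / 258.7 = 264.1 N·m.
J = πd⁴/32 = π(0.0426)⁴/32 = 3.233×10^-7 m⁴.
τ_max = T·r/J = 264.1 × 0.0213 / 3.233×10^-7 = 1.740×10^7 Pa.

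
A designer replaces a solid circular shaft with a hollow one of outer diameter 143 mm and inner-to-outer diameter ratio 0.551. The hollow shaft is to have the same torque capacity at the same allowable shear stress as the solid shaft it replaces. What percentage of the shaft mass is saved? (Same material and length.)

Equal τ_max and T ⇒ the solid shaft needs d_s³ = d_o³(1−k⁴), so d_s = 143·(1−0.551⁴)^(1/3) = 138.5 mm.
Area ratio A_h/A_s = d_o²(1−k²)/d_s² = (1−k²)/(1−k⁴)^(2/3) = 0.7428.
Mass saving = 1 − 0.7428 = 25.7 %.

25.7 %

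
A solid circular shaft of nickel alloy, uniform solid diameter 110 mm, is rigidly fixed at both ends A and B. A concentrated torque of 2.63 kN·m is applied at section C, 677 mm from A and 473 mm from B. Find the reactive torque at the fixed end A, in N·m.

1080 N·m

With uniform GJ and both ends fixed, compatibility θ_AC = θ_CB gives T_A·a = T_B·b, together with T_A + T_B = T₀.
T_A = T₀·b/(a+b) = 2630·473/1150 = 1082 N·m; T_B = 1548 N·m.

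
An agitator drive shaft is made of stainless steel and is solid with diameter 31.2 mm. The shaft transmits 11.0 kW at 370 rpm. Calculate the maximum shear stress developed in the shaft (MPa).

47.6 MPa

ω = 2π·370/60 = 38.75 rad/s, so T = P/ω = 11.0×10³ / 38.75 = 283.9 N·m.
J = πd⁴/32 = π(0.0312)⁴/32 = 9.303×10^-8 m⁴.
τ_max = T·r/J = 283.9 × 0.0156 / 9.303×10^-8 = 4.761×10^7 Pa.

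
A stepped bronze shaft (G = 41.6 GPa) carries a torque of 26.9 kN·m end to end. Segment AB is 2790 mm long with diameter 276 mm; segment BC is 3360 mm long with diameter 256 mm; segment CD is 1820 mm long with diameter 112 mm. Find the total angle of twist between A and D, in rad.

J_AB = π(0.276)⁴/32 = 5.70×10^-4 m⁴; J_BC = π(0.256)⁴/32 = 4.22×10^-4 m⁴; J_CD = π(0.112)⁴/32 = 1.54×10^-5 m⁴.
θ = (T/G)·Σ L_i/J_i = (26900/41.6×10⁹)·(2.79/5.70×10^-4 + 3.36/4.22×10^-4 + 1.82/1.54×10^-5) = 0.08450 rad.

0.0845 rad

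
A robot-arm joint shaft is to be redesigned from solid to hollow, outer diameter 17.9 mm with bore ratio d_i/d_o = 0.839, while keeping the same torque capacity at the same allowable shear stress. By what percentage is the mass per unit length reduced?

53.3 %

Equal τ_max and T ⇒ the solid shaft needs d_s³ = d_o³(1−k⁴), so d_s = 17.9·(1−0.839⁴)^(1/3) = 14.25 mm.
Area ratio A_h/A_s = d_o²(1−k²)/d_s² = (1−k²)/(1−k⁴)^(2/3) = 0.4672.
Mass saving = 1 − 0.4672 = 53.3 %.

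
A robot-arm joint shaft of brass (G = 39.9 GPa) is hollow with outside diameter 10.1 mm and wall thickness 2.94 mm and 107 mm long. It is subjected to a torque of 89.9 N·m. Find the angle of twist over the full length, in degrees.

J = π(d_o⁴ − d_i⁴)/32 = π(0.0101⁴ − 0.00422⁴)/32 = 9.905×10^-10 m⁴.
θ = T·L/(G·J) = 89.90 × 0.107 / (39.9×10⁹ × 9.905×10^-10) = 0.2434 rad.

13.9°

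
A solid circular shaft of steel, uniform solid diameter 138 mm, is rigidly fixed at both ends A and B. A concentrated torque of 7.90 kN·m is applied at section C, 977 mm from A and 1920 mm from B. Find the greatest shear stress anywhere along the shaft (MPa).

With uniform GJ and both ends fixed, compatibility θ_AC = θ_CB gives T_A·a = T_B·b, together with T_A + T_B = T₀.
T_A = T₀·b/(a+b) = 7900·1920/2897 = 5236 N·m; T_B = 2664 N·m.
τ in each portion: τ_AC = 1.01×10^7 Pa, τ_CB = 5.16×10^6 Pa; maximum is in AC.
τ_max = T_AC·r/J = 5236·0.0690/3.56×10^-5 = 1.015×10^7 Pa.

10.1 MPa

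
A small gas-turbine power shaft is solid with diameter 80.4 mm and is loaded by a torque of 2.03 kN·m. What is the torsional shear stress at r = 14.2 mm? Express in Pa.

J = πd⁴/32 = π(0.0804)⁴/32 = 4.102×10^-6 m⁴.
Shear stress varies linearly with radius: τ = T·r/J = 2030 × 0.0142 / 4.102×10^-6 = 7.027×10^6 Pa.

7.03e6 Pa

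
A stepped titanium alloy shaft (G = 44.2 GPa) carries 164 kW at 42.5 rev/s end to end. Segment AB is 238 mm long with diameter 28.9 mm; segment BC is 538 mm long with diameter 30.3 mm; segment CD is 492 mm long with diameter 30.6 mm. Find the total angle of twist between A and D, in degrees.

12.5°

ω = 2π·42.5 = 267.0 rad/s, so T = P/ω = 164×10³ / 267.0 = 614.2 N·m.
J_AB = π(0.0289)⁴/32 = 6.85×10^-8 m⁴; J_BC = π(0.0303)⁴/32 = 8.28×10^-8 m⁴; J_CD = π(0.0306)⁴/32 = 8.61×10^-8 m⁴.
θ = (T/G)·Σ L_i/J_i = (614.2/44.2×10⁹)·(0.238/6.85×10^-8 + 0.538/8.28×10^-8 + 0.492/8.61×10^-8) = 0.2180 rad.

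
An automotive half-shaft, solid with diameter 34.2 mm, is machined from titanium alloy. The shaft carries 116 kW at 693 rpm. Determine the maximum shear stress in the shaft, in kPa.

ω = 2π·693/60 = 72.57 rad/s, so T = P/ω = 116×10³ / 72.57 = 1598 N·m.
J = πd⁴/32 = π(0.0342)⁴/32 = 1.343×10^-7 m⁴.
τ_max = T·r/J = 1598 × 0.0171 / 1.343×10^-7 = 2.035×10^8 Pa.

204000 kPa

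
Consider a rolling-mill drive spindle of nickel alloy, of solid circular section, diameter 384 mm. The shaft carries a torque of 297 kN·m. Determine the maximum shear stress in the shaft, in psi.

3870 psi

J = πd⁴/32 = π(0.384)⁴/32 = 2.135×10^-3 m⁴.
τ_max = T·r/J = 297000 × 0.192 / 2.135×10^-3 = 2.671×10^7 Pa.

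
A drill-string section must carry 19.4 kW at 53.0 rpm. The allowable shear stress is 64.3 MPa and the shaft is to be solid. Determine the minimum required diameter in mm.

65.2 mm

ω = 2π·53.0/60 = 5.550 rad/s, so T = P/ω = 19.4×10³ / 5.550 = 3495 N·m.
For a solid shaft τ_max = 16T/(πd³), so d = (16T/(π τ_allow))^(1/3) = (16·3495/(π·6.43×10^7))^(1/3) = 0.06518 m.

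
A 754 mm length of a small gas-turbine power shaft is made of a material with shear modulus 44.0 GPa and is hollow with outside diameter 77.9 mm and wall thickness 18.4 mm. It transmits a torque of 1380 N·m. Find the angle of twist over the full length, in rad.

J = π(d_o⁴ − d_i⁴)/32 = π(0.0779⁴ − 0.0411⁴)/32 = 3.335×10^-6 m⁴.
θ = T·L/(G·J) = 1380 × 0.754 / (44.0×10⁹ × 3.335×10^-6) = 7.090×10^-3 rad.

0.00709 rad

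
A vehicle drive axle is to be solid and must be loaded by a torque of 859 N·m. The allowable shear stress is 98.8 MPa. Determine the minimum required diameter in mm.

35.4 mm

For a solid shaft τ_max = 16T/(πd³), so d = (16T/(π τ_allow))^(1/3) = (16·859.0/(π·9.88×10^7))^(1/3) = 0.03538 m.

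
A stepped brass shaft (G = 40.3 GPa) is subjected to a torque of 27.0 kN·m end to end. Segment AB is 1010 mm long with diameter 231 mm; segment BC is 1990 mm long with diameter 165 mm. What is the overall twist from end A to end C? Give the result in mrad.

J_AB = π(0.231)⁴/32 = 2.80×10^-4 m⁴; J_BC = π(0.165)⁴/32 = 7.28×10^-5 m⁴.
θ = (T/G)·Σ L_i/J_i = (27000/40.3×10⁹)·(1.01/2.80×10^-4 + 1.99/7.28×10^-5) = 0.02074 rad.

20.7 mrad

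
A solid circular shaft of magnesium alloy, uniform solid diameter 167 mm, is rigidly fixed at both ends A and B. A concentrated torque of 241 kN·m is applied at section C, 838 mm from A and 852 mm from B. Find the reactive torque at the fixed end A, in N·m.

With uniform GJ and both ends fixed, compatibility θ_AC = θ_CB gives T_A·a = T_B·b, together with T_A + T_B = T₀.
T_A = T₀·b/(a+b) = 241000·852/1690 = 121500 N·m; T_B = 119500 N·m.

121000 N·m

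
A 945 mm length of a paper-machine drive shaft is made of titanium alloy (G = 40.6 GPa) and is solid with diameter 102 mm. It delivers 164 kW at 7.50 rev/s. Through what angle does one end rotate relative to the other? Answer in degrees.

0.437°

ω = 2π·7.50 = 47.12 rad/s, so T = P/ω = 164×10³ / 47.12 = 3480 N·m.
J = πd⁴/32 = π(0.102)⁴/32 = 1.063×10^-5 m⁴.
θ = T·L/(G·J) = 3480 × 0.945 / (40.6×10⁹ × 1.063×10^-5) = 7.623×10^-3 rad.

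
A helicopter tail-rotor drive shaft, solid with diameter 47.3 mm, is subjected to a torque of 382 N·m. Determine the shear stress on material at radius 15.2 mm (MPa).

11.8 MPa

J = πd⁴/32 = π(0.0473)⁴/32 = 4.914×10^-7 m⁴.
Shear stress varies linearly with radius: τ = T·r/J = 382.0 × 0.0152 / 4.914×10^-7 = 1.182×10^7 Pa.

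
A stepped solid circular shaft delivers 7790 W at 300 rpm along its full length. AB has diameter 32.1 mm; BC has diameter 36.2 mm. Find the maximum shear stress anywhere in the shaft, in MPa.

38.2 MPa

ω = 2π·300/60 = 31.42 rad/s, so T = P/ω = 7790 / 31.42 = 248.0 N·m.
Under the same torque, τ_max = 16T/(πd³) is largest where d is smallest — segment AB (d = 32.1 mm).
τ_max = 16·248.0/(π·(0.0321)³) = 3.818×10^7 Pa.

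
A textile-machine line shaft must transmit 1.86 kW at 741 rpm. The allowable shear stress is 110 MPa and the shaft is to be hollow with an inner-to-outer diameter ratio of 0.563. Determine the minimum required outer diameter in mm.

10.7 mm

ω = 2π·741/60 = 77.60 rad/s, so T = P/ω = 1.86×10³ / 77.60 = 23.97 N·m.
For a hollow shaft with d_i/d_o = 0.563: τ_max = 16T/(π d_o³ (1−k⁴)), so d_o = [16T/(π τ_allow (1−k⁴))]^(1/3) = [16·23.97/(π·1.10×10^8·0.8995)]^(1/3) = 0.01073 m.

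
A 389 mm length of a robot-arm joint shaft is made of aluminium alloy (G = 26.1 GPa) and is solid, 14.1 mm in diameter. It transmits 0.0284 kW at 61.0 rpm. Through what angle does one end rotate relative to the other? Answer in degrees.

ω = 2π·61.0/60 = 6.388 rad/s, so T = P/ω = 0.0284×10³ / 6.388 = 4.446 N·m.
J = πd⁴/32 = π(0.0141)⁴/32 = 3.880×10^-9 m⁴.
θ = T·L/(G·J) = 4.446 × 0.389 / (26.1×10⁹ × 3.880×10^-9) = 0.01708 rad.

0.978°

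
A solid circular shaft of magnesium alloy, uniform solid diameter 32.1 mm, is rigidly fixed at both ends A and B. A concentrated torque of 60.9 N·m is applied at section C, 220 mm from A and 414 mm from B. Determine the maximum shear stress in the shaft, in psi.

With uniform GJ and both ends fixed, compatibility θ_AC = θ_CB gives T_A·a = T_B·b, together with T_A + T_B = T₀.
T_A = T₀·b/(a+b) = 60.90·414/634.0 = 39.77 N·m; T_B = 21.13 N·m.
τ in each portion: τ_AC = 6.12×10^6 Pa, τ_CB = 3.25×10^6 Pa; maximum is in AC.
τ_max = T_AC·r/J = 39.77·0.0161/1.04×10^-7 = 6.123×10^6 Pa.

888 psi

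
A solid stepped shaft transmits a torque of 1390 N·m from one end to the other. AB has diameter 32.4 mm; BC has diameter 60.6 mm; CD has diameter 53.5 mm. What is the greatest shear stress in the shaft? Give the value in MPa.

208 MPa

Under the same torque, τ_max = 16T/(πd³) is largest where d is smallest — segment AB (d = 32.4 mm).
τ_max = 16·1390/(π·(0.0324)³) = 2.081×10^8 Pa.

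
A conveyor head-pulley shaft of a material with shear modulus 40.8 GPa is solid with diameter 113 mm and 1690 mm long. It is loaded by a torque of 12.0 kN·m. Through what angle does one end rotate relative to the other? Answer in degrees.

J = πd⁴/32 = π(0.113)⁴/32 = 1.601×10^-5 m⁴.
θ = T·L/(G·J) = 12000 × 1.69 / (40.8×10⁹ × 1.601×10^-5) = 0.03105 rad.

1.78°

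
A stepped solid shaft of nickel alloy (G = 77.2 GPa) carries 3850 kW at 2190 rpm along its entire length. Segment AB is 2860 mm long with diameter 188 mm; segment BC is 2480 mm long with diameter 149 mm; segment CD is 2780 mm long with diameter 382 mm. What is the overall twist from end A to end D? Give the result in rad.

0.0165 rad

ω = 2π·2190/60 = 229.3 rad/s, so T = P/ω = 3850×10³ / 229.3 = 16790 N·m.
J_AB = π(0.188)⁴/32 = 1.23×10^-4 m⁴; J_BC = π(0.149)⁴/32 = 4.84×10^-5 m⁴; J_CD = π(0.382)⁴/32 = 2.09×10^-3 m⁴.
θ = (T/G)·Σ L_i/J_i = (16790/77.2×10⁹)·(2.86/1.23×10^-4 + 2.48/4.84×10^-5 + 2.78/2.09×10^-3) = 0.01651 rad.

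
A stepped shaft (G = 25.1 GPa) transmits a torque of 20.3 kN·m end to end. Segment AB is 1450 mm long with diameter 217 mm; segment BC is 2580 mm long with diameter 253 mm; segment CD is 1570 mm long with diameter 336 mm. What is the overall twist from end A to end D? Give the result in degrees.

0.664°

J_AB = π(0.217)⁴/32 = 2.18×10^-4 m⁴; J_BC = π(0.253)⁴/32 = 4.02×10^-4 m⁴; J_CD = π(0.336)⁴/32 = 1.25×10^-3 m⁴.
θ = (T/G)·Σ L_i/J_i = (20300/25.1×10⁹)·(1.45/2.18×10^-4 + 2.58/4.02×10^-4 + 1.57/1.25×10^-3) = 0.01159 rad.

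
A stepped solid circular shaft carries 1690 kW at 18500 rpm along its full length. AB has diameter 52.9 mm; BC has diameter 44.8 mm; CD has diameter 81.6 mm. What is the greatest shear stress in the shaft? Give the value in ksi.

7.17 ksi

ω = 2π·18500/60 = 1937 rad/s, so T = P/ω = 1690×10³ / 1937 = 872.3 N·m.
Under the same torque, τ_max = 16T/(πd³) is largest where d is smallest — segment BC (d = 44.8 mm).
τ_max = 16·872.3/(π·(0.0448)³) = 4.941×10^7 Pa.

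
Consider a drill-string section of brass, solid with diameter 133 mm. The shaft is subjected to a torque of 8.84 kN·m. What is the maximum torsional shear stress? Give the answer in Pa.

1.91e7 Pa

J = πd⁴/32 = π(0.133)⁴/32 = 3.072×10^-5 m⁴.
τ_max = T·r/J = 8840 × 0.0665 / 3.072×10^-5 = 1.914×10^7 Pa.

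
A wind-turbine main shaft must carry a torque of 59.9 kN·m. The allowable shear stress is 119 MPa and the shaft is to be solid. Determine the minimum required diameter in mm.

For a solid shaft τ_max = 16T/(πd³), so d = (16T/(π τ_allow))^(1/3) = (16·59900/(π·1.19×10^8))^(1/3) = 0.1369 m.

137 mm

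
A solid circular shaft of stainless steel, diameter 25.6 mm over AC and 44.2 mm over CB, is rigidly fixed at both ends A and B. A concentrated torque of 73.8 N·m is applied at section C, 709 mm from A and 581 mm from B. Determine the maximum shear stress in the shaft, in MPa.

Compatibility: T_A·a/J_AC = T_B·b/J_CB with T_A + T_B = T₀.
J_AC = 4.22×10^-8 m⁴, J_CB = 3.75×10^-7 m⁴, so T_A = T₀·(J_AC/a)/((J_AC/a)+(J_CB/b)) = 6.231 N·m, T_B = 67.57 N·m.
τ in each portion: τ_AC = 1.89×10^6 Pa, τ_CB = 3.99×10^6 Pa; maximum is in CB.
τ_max = T_CB·r/J = 67.57·0.0221/3.75×10^-7 = 3.985×10^6 Pa.

3.99 MPa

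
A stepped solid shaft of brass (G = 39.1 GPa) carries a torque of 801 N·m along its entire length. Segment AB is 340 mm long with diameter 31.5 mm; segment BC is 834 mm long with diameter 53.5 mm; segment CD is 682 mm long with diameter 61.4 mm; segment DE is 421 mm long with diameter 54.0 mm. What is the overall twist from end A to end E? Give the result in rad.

0.114 rad

J_AB = π(0.0315)⁴/32 = 9.67×10^-8 m⁴; J_BC = π(0.0535)⁴/32 = 8.04×10^-7 m⁴; J_CD = π(0.0614)⁴/32 = 1.40×10^-6 m⁴; J_DE = π(0.0540)⁴/32 = 8.35×10^-7 m⁴.
θ = (T/G)·Σ L_i/J_i = (801.0/39.1×10⁹)·(0.340/9.67×10^-8 + 0.834/8.04×10^-7 + 0.682/1.40×10^-6 + 0.421/8.35×10^-7) = 0.1136 rad.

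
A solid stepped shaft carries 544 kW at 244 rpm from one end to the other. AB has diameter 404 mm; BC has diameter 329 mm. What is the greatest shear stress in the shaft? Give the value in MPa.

ω = 2π·244/60 = 25.55 rad/s, so T = P/ω = 544×10³ / 25.55 = 21290 N·m.
Under the same torque, τ_max = 16T/(πd³) is largest where d is smallest — segment BC (d = 329 mm).
τ_max = 16·21290/(π·(0.329)³) = 3.045×10^6 Pa.

3.04 MPa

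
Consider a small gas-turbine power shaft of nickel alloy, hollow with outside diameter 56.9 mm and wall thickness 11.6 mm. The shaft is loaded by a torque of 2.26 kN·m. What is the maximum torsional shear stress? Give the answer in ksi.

J = π(d_o⁴ − d_i⁴)/32 = π(0.0569⁴ − 0.0337⁴)/32 = 9.025×10^-7 m⁴.
τ_max = T·r/J = 2260 × 0.0284 / 9.025×10^-7 = 7.125×10^7 Pa.

10.3 ksi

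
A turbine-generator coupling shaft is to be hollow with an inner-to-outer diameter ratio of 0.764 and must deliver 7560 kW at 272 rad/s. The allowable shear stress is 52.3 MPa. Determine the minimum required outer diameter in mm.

ω = 272 rad/s, so T = P/ω = 7560×10³ / 272.0 = 27790 N·m.
For a hollow shaft with d_i/d_o = 0.764: τ_max = 16T/(π d_o³ (1−k⁴)), so d_o = [16T/(π τ_allow (1−k⁴))]^(1/3) = [16·27790/(π·5.23×10^7·0.6593)]^(1/3) = 0.1601 m.

160 mm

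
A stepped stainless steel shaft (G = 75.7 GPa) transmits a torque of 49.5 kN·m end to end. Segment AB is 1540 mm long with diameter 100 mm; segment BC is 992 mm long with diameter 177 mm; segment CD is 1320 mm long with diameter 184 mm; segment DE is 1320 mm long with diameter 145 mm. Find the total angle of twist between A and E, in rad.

J_AB = π(0.100)⁴/32 = 9.82×10^-6 m⁴; J_BC = π(0.177)⁴/32 = 9.64×10^-5 m⁴; J_CD = π(0.184)⁴/32 = 1.13×10^-4 m⁴; J_DE = π(0.145)⁴/32 = 4.34×10^-5 m⁴.
θ = (T/G)·Σ L_i/J_i = (49500/75.7×10⁹)·(1.54/9.82×10^-6 + 0.992/9.64×10^-5 + 1.32/1.13×10^-4 + 1.32/4.34×10^-5) = 0.1369 rad.

0.137 rad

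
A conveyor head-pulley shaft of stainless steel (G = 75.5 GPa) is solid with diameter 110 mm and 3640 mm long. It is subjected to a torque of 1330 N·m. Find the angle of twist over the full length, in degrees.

0.256°

J = πd⁴/32 = π(0.110)⁴/32 = 1.437×10^-5 m⁴.
θ = T·L/(G·J) = 1330 × 3.64 / (75.5×10⁹ × 1.437×10^-5) = 4.461×10^-3 rad.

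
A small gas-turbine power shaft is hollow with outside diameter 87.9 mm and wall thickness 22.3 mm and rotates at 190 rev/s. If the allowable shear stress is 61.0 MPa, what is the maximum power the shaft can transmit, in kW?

9140 kW

J = π(d_o⁴ − d_i⁴)/32 = π(0.0879⁴ − 0.0433⁴)/32 = 5.516×10^-6 m⁴.
T_max = τ_allow·J/r = 6.10×10^7 × 5.516×10^-6 / 0.0440 = 7655 N·m.
ω = 2π·190 = 1194 rad/s, so P_max = T_max·ω = 9.139×10^6 W.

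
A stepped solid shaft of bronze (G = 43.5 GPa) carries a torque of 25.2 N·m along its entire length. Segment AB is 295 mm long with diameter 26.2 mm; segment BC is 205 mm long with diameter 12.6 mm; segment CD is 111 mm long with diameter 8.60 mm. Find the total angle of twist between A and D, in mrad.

171 mrad

J_AB = π(0.0262)⁴/32 = 4.63×10^-8 m⁴; J_BC = π(0.0126)⁴/32 = 2.47×10^-9 m⁴; J_CD = π(0.00860)⁴/32 = 5.37×10^-10 m⁴.
θ = (T/G)·Σ L_i/J_i = (25.20/43.5×10⁹)·(0.295/4.63×10^-8 + 0.205/2.47×10^-9 + 0.111/5.37×10^-10) = 0.1714 rad.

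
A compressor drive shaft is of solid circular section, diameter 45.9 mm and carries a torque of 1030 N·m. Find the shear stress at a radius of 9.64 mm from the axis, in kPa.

22800 kPa

J = πd⁴/32 = π(0.0459)⁴/32 = 4.358×10^-7 m⁴.
Shear stress varies linearly with radius: τ = T·r/J = 1030 × 0.00964 / 4.358×10^-7 = 2.279×10^7 Pa.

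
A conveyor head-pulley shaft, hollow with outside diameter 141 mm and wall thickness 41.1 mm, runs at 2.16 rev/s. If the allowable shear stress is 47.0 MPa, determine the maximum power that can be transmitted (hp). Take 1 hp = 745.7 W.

457 hp

J = π(d_o⁴ − d_i⁴)/32 = π(0.141⁴ − 0.0588⁴)/32 = 3.763×10^-5 m⁴.
T_max = τ_allow·J/r = 4.70×10^7 × 3.763×10^-5 / 0.0705 = 25090 N·m.
ω = 2π·2.16 = 13.57 rad/s, so P_max = T_max·ω = 3.405×10^5 W.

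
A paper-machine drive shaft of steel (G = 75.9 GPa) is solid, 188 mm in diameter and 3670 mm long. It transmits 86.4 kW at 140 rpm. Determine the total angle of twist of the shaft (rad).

0.00232 rad

ω = 2π·140/60 = 14.66 rad/s, so T = P/ω = 86.4×10³ / 14.66 = 5893 N·m.
J = πd⁴/32 = π(0.188)⁴/32 = 1.226×10^-4 m⁴.
θ = T·L/(G·J) = 5893 × 3.67 / (75.9×10⁹ × 1.226×10^-4) = 2.324×10^-3 rad.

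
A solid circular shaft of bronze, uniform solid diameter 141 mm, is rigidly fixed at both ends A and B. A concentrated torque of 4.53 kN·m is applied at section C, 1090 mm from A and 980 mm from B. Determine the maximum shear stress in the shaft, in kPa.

With uniform GJ and both ends fixed, compatibility θ_AC = θ_CB gives T_A·a = T_B·b, together with T_A + T_B = T₀.
T_A = T₀·b/(a+b) = 4530·980/2070 = 2145 N·m; T_B = 2385 N·m.
τ in each portion: τ_AC = 3.90×10^6 Pa, τ_CB = 4.33×10^6 Pa; maximum is in CB.
τ_max = T_CB·r/J = 2385·0.0705/3.88×10^-5 = 4.334×10^6 Pa.

4330 kPa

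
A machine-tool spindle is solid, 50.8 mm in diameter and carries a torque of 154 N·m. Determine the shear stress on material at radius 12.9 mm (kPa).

J = πd⁴/32 = π(0.0508)⁴/32 = 6.538×10^-7 m⁴.
Shear stress varies linearly with radius: τ = T·r/J = 154.0 × 0.0129 / 6.538×10^-7 = 3.038×10^6 Pa.

3040 kPa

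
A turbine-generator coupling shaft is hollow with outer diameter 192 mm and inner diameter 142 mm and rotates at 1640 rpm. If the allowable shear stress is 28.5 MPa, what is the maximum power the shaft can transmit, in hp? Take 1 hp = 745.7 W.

6390 hp

J = π(d_o⁴ − d_i⁴)/32 = π(0.192⁴ − 0.142⁴)/32 = 9.350×10^-5 m⁴.
T_max = τ_allow·J/r = 2.85×10^7 × 9.350×10^-5 / 0.0960 = 27760 N·m.
ω = 2π·1640/60 = 171.7 rad/s, so P_max = T_max·ω = 4.767×10^6 W.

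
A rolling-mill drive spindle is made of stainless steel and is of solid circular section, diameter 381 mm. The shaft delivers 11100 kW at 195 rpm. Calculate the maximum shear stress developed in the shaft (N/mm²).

ω = 2π·195/60 = 20.42 rad/s, so T = P/ω = 11100×10³ / 20.42 = 543600 N·m.
J = πd⁴/32 = π(0.381)⁴/32 = 2.069×10^-3 m⁴.
τ_max = T·r/J = 543600 × 0.191 / 2.069×10^-3 = 5.006×10^7 Pa.

50.1 N/mm²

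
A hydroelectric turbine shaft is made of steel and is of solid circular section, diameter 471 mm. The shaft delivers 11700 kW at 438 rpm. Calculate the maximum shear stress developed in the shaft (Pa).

ω = 2π·438/60 = 45.87 rad/s, so T = P/ω = 11700×10³ / 45.87 = 255100 N·m.
J = πd⁴/32 = π(0.471)⁴/32 = 4.832×10^-3 m⁴.
τ_max = T·r/J = 255100 × 0.235 / 4.832×10^-3 = 1.243×10^7 Pa.

1.24e7 Pa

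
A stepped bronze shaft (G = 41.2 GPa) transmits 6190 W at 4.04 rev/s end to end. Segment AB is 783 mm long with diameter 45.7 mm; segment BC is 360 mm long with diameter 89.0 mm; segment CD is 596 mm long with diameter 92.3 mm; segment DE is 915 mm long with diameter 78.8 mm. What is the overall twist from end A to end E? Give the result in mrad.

13.1 mrad

ω = 2π·4.04 = 25.38 rad/s, so T = P/ω = 6190 / 25.38 = 243.9 N·m.
J_AB = π(0.0457)⁴/32 = 4.28×10^-7 m⁴; J_BC = π(0.0890)⁴/32 = 6.16×10^-6 m⁴; J_CD = π(0.0923)⁴/32 = 7.13×10^-6 m⁴; J_DE = π(0.0788)⁴/32 = 3.79×10^-6 m⁴.
θ = (T/G)·Σ L_i/J_i = (243.9/41.2×10⁹)·(0.783/4.28×10^-7 + 0.360/6.16×10^-6 + 0.596/7.13×10^-6 + 0.915/3.79×10^-6) = 0.01309 rad.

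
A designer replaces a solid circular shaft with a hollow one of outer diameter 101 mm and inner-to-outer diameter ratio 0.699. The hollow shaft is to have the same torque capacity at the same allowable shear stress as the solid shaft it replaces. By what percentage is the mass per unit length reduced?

Equal τ_max and T ⇒ the solid shaft needs d_s³ = d_o³(1−k⁴), so d_s = 101·(1−0.699⁴)^(1/3) = 92.22 mm.
Area ratio A_h/A_s = d_o²(1−k²)/d_s² = (1−k²)/(1−k⁴)^(2/3) = 0.6134.
Mass saving = 1 − 0.6134 = 38.7 %.

38.7 %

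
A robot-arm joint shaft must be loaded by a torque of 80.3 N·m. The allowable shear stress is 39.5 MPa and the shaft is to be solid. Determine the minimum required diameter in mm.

21.8 mm

For a solid shaft τ_max = 16T/(πd³), so d = (16T/(π τ_allow))^(1/3) = (16·80.30/(π·3.95×10^7))^(1/3) = 0.02180 m.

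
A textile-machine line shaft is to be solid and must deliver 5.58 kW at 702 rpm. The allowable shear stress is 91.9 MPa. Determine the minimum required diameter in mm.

16.1 mm

ω = 2π·702/60 = 73.51 rad/s, so T = P/ω = 5.58×10³ / 73.51 = 75.90 N·m.
For a solid shaft τ_max = 16T/(πd³), so d = (16T/(π τ_allow))^(1/3) = (16·75.90/(π·9.19×10^7))^(1/3) = 0.01614 m.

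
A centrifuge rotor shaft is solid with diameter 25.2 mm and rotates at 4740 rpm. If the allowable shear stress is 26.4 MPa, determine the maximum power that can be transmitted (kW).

J = πd⁴/32 = π(0.0252)⁴/32 = 3.959×10^-8 m⁴.
T_max = τ_allow·J/r = 2.64×10^7 × 3.959×10^-8 / 0.0126 = 82.95 N·m.
ω = 2π·4740/60 = 496.4 rad/s, so P_max = T_max·ω = 4.118×10^4 W.

41.2 kW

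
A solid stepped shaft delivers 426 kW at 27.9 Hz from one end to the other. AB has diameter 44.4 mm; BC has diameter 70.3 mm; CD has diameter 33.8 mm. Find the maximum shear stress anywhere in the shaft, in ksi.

ω = 2π·27.9 = 175.3 rad/s, so T = P/ω = 426×10³ / 175.3 = 2430 N·m.
Under the same torque, τ_max = 16T/(πd³) is largest where d is smallest — segment CD (d = 33.8 mm).
τ_max = 16·2430/(π·(0.0338)³) = 3.205×10^8 Pa.

46.5 ksi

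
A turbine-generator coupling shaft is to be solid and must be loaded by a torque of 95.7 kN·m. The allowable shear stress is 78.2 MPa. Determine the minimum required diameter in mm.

For a solid shaft τ_max = 16T/(πd³), so d = (16T/(π τ_allow))^(1/3) = (16·95700/(π·7.82×10^7))^(1/3) = 0.1840 m.

184 mm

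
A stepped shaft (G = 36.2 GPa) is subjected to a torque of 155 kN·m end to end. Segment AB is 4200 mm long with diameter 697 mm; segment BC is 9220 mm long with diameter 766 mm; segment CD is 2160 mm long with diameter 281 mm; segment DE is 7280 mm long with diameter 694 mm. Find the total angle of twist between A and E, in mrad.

J_AB = π(0.697)⁴/32 = 0.0232 m⁴; J_BC = π(0.766)⁴/32 = 0.0338 m⁴; J_CD = π(0.281)⁴/32 = 6.12×10^-4 m⁴; J_DE = π(0.694)⁴/32 = 0.0228 m⁴.
θ = (T/G)·Σ L_i/J_i = (155000/36.2×10⁹)·(4.20/0.0232 + 9.22/0.0338 + 2.16/6.12×10^-4 + 7.28/0.0228) = 0.01842 rad.

18.4 mrad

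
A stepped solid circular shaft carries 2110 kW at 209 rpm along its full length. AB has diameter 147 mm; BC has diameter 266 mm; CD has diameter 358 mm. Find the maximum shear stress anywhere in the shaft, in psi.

22400 psi

ω = 2π·209/60 = 21.89 rad/s, so T = P/ω = 2110×10³ / 21.89 = 96410 N·m.
Under the same torque, τ_max = 16T/(πd³) is largest where d is smallest — segment AB (d = 147 mm).
τ_max = 16·96410/(π·(0.147)³) = 1.546×10^8 Pa.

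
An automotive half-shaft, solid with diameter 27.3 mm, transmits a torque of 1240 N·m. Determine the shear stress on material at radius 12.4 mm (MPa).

282 MPa

J = πd⁴/32 = π(0.0273)⁴/32 = 5.453×10^-8 m⁴.
Shear stress varies linearly with radius: τ = T·r/J = 1240 × 0.0124 / 5.453×10^-8 = 2.820×10^8 Pa.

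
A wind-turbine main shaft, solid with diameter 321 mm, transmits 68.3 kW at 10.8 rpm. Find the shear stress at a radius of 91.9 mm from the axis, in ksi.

ω = 2π·10.8/60 = 1.131 rad/s, so T = P/ω = 68.3×10³ / 1.131 = 60390 N·m.
J = πd⁴/32 = π(0.321)⁴/32 = 1.042×10^-3 m⁴.
Shear stress varies linearly with radius: τ = T·r/J = 60390 × 0.0919 / 1.042×10^-3 = 5.324×10^6 Pa.

0.772 ksi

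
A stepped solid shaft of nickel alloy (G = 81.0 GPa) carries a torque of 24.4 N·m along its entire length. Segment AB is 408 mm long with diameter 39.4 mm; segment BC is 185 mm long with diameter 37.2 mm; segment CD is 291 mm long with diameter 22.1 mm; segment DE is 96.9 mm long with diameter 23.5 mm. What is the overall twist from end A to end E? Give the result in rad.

0.00553 rad

J_AB = π(0.0394)⁴/32 = 2.37×10^-7 m⁴; J_BC = π(0.0372)⁴/32 = 1.88×10^-7 m⁴; J_CD = π(0.0221)⁴/32 = 2.34×10^-8 m⁴; J_DE = π(0.0235)⁴/32 = 2.99×10^-8 m⁴.
θ = (T/G)·Σ L_i/J_i = (24.40/81.0×10⁹)·(0.408/2.37×10^-7 + 0.185/1.88×10^-7 + 0.291/2.34×10^-8 + 0.0969/2.99×10^-8) = 5.534×10^-3 rad.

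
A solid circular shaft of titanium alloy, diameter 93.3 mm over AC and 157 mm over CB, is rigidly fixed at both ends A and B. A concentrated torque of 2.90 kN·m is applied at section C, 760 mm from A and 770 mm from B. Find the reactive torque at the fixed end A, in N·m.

325 N·m

Compatibility: T_A·a/J_AC = T_B·b/J_CB with T_A + T_B = T₀.
J_AC = 7.44×10^-6 m⁴, J_CB = 5.96×10^-5 m⁴, so T_A = T₀·(J_AC/a)/((J_AC/a)+(J_CB/b)) = 325.3 N·m, T_B = 2575 N·m.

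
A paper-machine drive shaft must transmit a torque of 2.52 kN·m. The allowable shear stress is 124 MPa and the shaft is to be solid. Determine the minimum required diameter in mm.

For a solid shaft τ_max = 16T/(πd³), so d = (16T/(π τ_allow))^(1/3) = (16·2520/(π·1.24×10^8))^(1/3) = 0.04695 m.

47.0 mm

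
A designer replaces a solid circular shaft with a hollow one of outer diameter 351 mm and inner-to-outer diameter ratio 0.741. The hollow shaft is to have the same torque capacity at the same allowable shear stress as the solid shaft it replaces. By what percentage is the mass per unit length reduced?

Equal τ_max and T ⇒ the solid shaft needs d_s³ = d_o³(1−k⁴), so d_s = 351·(1−0.741⁴)^(1/3) = 311.4 mm.
Area ratio A_h/A_s = d_o²(1−k²)/d_s² = (1−k²)/(1−k⁴)^(2/3) = 0.5728.
Mass saving = 1 − 0.5728 = 42.7 %.

42.7 %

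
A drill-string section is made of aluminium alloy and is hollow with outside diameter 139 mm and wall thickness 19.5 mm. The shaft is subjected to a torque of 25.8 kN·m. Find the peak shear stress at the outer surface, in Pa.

6.68e7 Pa

J = π(d_o⁴ − d_i⁴)/32 = π(0.139⁴ − 0.100⁴)/32 = 2.683×10^-5 m⁴.
τ_max = T·r/J = 25800 × 0.0695 / 2.683×10^-5 = 6.683×10^7 Pa.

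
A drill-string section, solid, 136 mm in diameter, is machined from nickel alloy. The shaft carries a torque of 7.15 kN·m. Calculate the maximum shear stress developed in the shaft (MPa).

14.5 MPa

J = πd⁴/32 = π(0.136)⁴/32 = 3.359×10^-5 m⁴.
τ_max = T·r/J = 7150 × 0.0680 / 3.359×10^-5 = 1.448×10^7 Pa.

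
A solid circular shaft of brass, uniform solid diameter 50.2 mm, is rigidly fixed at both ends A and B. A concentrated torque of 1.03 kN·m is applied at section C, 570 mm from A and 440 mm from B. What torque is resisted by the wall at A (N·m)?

With uniform GJ and both ends fixed, compatibility θ_AC = θ_CB gives T_A·a = T_B·b, together with T_A + T_B = T₀.
T_A = T₀·b/(a+b) = 1030·440/1010 = 448.7 N·m; T_B = 581.3 N·m.

449 N·m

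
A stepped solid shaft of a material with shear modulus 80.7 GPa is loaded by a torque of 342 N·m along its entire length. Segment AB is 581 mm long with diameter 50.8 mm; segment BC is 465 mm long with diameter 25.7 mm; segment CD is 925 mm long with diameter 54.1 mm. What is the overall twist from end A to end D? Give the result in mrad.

J_AB = π(0.0508)⁴/32 = 6.54×10^-7 m⁴; J_BC = π(0.0257)⁴/32 = 4.28×10^-8 m⁴; J_CD = π(0.0541)⁴/32 = 8.41×10^-7 m⁴.
θ = (T/G)·Σ L_i/J_i = (342.0/80.7×10⁹)·(0.581/6.54×10^-7 + 0.465/4.28×10^-8 + 0.925/8.41×10^-7) = 0.05444 rad.

54.4 mrad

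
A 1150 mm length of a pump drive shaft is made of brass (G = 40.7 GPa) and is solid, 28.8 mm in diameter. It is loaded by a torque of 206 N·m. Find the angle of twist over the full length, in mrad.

86.2 mrad

J = πd⁴/32 = π(0.0288)⁴/32 = 6.754×10^-8 m⁴.
θ = T·L/(G·J) = 206.0 × 1.15 / (40.7×10⁹ × 6.754×10^-8) = 0.08618 rad.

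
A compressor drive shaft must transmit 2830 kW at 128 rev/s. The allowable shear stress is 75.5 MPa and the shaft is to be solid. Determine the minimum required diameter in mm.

ω = 2π·128 = 804.2 rad/s, so T = P/ω = 2830×10³ / 804.2 = 3519 N·m.
For a solid shaft τ_max = 16T/(πd³), so d = (16T/(π τ_allow))^(1/3) = (16·3519/(π·7.55×10^7))^(1/3) = 0.06192 m.

61.9 mm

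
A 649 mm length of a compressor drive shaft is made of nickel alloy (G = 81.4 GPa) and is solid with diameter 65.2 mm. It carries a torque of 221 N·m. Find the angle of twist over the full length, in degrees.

0.0569°

J = πd⁴/32 = π(0.0652)⁴/32 = 1.774×10^-6 m⁴.
θ = T·L/(G·J) = 221.0 × 0.649 / (81.4×10⁹ × 1.774×10^-6) = 9.932×10^-4 rad.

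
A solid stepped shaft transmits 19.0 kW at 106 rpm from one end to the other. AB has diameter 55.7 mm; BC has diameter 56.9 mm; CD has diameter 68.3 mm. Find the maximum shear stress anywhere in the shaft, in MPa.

ω = 2π·106/60 = 11.10 rad/s, so T = P/ω = 19.0×10³ / 11.10 = 1712 N·m.
Under the same torque, τ_max = 16T/(πd³) is largest where d is smallest — segment AB (d = 55.7 mm).
τ_max = 16·1712/(π·(0.0557)³) = 5.045×10^7 Pa.

50.4 MPa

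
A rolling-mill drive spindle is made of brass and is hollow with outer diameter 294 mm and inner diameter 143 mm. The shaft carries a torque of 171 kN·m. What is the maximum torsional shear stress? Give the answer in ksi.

J = π(d_o⁴ − d_i⁴)/32 = π(0.294⁴ − 0.143⁴)/32 = 6.924×10^-4 m⁴.
τ_max = T·r/J = 171000 × 0.147 / 6.924×10^-4 = 3.630×10^7 Pa.

5.27 ksi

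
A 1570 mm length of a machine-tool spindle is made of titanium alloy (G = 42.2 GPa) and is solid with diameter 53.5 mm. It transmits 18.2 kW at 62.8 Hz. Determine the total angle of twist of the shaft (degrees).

0.122°

ω = 2π·62.8 = 394.6 rad/s, so T = P/ω = 18.2×10³ / 394.6 = 46.12 N·m.
J = πd⁴/32 = π(0.0535)⁴/32 = 8.043×10^-7 m⁴.
θ = T·L/(G·J) = 46.12 × 1.57 / (42.2×10⁹ × 8.043×10^-7) = 2.134×10^-3 rad.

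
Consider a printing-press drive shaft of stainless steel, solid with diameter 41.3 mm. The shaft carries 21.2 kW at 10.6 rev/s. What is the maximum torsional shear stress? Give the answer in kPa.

ω = 2π·10.6 = 66.60 rad/s, so T = P/ω = 21.2×10³ / 66.60 = 318.3 N·m.
J = πd⁴/32 = π(0.0413)⁴/32 = 2.856×10^-7 m⁴.
τ_max = T·r/J = 318.3 × 0.0206 / 2.856×10^-7 = 2.301×10^7 Pa.

23000 kPa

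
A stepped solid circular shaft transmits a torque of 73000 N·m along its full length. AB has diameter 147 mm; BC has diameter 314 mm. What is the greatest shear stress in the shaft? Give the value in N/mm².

Under the same torque, τ_max = 16T/(πd³) is largest where d is smallest — segment AB (d = 147 mm).
τ_max = 16·73000/(π·(0.147)³) = 1.170×10^8 Pa.

117 N/mm²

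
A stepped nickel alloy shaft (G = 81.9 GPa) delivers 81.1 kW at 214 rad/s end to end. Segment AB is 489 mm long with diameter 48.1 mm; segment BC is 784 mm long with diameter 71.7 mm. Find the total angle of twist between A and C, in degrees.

ω = 214 rad/s, so T = P/ω = 81.1×10³ / 214.0 = 379.0 N·m.
J_AB = π(0.0481)⁴/32 = 5.26×10^-7 m⁴; J_BC = π(0.0717)⁴/32 = 2.59×10^-6 m⁴.
θ = (T/G)·Σ L_i/J_i = (379.0/81.9×10⁹)·(0.489/5.26×10^-7 + 0.784/2.59×10^-6) = 5.704×10^-3 rad.

0.327°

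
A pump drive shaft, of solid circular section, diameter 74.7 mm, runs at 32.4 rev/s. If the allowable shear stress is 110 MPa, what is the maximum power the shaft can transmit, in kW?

1830 kW

J = πd⁴/32 = π(0.0747)⁴/32 = 3.057×10^-6 m⁴.
T_max = τ_allow·J/r = 1.10×10^8 × 3.057×10^-6 / 0.0374 = 9003 N·m.
ω = 2π·32.4 = 203.6 rad/s, so P_max = T_max·ω = 1.833×10^6 W.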